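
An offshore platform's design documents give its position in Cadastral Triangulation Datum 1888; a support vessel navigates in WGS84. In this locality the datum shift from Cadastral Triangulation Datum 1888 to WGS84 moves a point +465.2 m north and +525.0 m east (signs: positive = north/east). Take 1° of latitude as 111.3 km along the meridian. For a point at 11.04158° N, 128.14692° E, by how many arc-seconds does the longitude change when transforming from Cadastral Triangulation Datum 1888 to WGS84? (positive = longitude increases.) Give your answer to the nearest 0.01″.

At latitude 11.04158°, cos φ = 0.981488.
1° of longitude at this latitude = 111.3 × cos φ = 109.24 km, so Δλ = 525.0 / 109239.7 = 0.0048059° = 17.301″.

Δλ = 17.30″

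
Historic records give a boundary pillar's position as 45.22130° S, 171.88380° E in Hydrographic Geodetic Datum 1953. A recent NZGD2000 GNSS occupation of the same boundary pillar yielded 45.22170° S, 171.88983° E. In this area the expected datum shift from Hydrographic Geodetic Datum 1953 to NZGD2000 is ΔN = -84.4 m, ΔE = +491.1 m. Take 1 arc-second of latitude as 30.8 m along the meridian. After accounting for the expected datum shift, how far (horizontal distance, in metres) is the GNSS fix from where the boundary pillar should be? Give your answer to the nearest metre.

45 m

Observed coordinate differences: Δφ = -0.00040°, Δλ = +0.00603°.
Converting to metres (1° lat = 110880 m, cos φ = 0.704370): observed ΔN = -44.4 m, observed ΔE = 470.9 m.
Subtracting the expected shift leaves a residual of -44.4 − (-84.4) = 40.0 m north and 470.9 − (491.1) = -20.2 m east.
Residual distance = √(40.0² + (-20.2)²) = 44.8 m.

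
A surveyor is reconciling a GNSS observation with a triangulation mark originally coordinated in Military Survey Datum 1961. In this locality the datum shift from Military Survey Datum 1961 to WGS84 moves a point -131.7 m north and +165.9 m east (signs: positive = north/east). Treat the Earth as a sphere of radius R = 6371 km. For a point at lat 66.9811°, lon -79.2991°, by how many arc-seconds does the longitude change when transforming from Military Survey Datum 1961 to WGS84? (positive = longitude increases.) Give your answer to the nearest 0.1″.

Δλ = 13.7″

At latitude 66.9811°, cos φ = 0.391035.
One radian of longitude at latitude φ spans R cos φ, so Δλ = ΔE / (R cos φ) = 165.9 / (6371000 × 0.391035) = 6.6592e-05 rad = 13.736″.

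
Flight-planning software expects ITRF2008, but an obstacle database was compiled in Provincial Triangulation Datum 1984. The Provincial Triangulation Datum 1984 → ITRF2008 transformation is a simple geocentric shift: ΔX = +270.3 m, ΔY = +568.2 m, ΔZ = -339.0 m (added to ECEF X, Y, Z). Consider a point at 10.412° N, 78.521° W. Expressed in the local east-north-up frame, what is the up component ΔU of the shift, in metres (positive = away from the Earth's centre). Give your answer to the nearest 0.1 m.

ΔU = -556.0 m

The local up (radial) axis is (cos φ cos λ, cos φ sin λ, sin φ), giving ΔU = 52.906 − 547.666 − 61.266 = -556.03 m.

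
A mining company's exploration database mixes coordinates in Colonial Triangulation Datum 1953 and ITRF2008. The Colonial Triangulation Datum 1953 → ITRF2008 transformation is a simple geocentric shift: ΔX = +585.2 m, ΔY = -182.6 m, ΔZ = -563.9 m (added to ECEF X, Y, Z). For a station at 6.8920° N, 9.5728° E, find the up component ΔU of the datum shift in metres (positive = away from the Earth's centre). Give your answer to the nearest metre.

ΔU = 475 m

At φ = 6.8920°, λ = 9.5728°: sin φ = 0.119998, cos φ = 0.992774, sin λ = 0.166301, cos λ = 0.986075.
ΔU = cos φ cos λ·ΔX + cos φ sin λ·ΔY + sin φ·ΔZ = (0.992774)(0.986075)(585.2) + (0.992774)(0.166301)(-182.6) + (0.119998)(-563.9) = 475.07 m.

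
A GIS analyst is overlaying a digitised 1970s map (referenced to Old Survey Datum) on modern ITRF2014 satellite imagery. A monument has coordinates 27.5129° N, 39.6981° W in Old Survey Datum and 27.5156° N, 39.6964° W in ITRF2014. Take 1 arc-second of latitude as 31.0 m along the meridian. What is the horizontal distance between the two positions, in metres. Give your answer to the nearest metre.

Δφ = 27.5156° − 27.5129° = +0.0027°; Δλ = -39.6964° − -39.6981° = +0.0017°.
1° of latitude = 3600 × 31.00 = 111600 m.
ΔN = Δφ × 111600 = 301.3 m; ΔE = Δλ × 111600 × cos(27.5129°) = +0.0017 × 111600 × 0.886907 = 168.3 m.
Distance = √(ΔE² + ΔN²) = √(168.3² + 301.3²) = 345.1 m.

345 m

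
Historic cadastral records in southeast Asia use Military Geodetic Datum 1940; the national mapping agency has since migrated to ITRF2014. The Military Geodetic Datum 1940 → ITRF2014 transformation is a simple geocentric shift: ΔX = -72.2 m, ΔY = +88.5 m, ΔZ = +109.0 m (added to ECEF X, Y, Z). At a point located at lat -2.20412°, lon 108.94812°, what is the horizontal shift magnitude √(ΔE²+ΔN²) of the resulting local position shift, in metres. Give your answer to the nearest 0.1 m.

119.8 m

At φ = -2.20412°, λ = 108.94812°: sin φ = -0.038460, cos φ = 0.999260, sin λ = 0.945813, cos λ = -0.324712.
ΔE = −sin λ·ΔX + cos λ·ΔY = −(0.945813)·(-72.2) + (-0.324712)·(88.5) = 39.55 m.
ΔN = −sin φ cos λ·ΔX − sin φ sin λ·ΔY + cos φ·ΔZ = −(-0.038460)(-0.324712)(-72.2) − (-0.038460)(0.945813)(88.5) + (0.999260)(109.0) = 113.04 m.
Horizontal magnitude = √(ΔE² + ΔN²) = √(39.55² + 113.04²) = 119.76 m.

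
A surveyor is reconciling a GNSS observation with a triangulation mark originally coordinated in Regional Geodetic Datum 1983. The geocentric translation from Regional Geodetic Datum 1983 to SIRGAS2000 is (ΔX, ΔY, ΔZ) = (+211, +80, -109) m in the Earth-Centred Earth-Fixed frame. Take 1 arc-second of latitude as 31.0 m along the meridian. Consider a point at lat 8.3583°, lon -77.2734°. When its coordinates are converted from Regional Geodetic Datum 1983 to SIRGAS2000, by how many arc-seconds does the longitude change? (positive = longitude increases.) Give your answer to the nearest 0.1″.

sin φ = 0.145363, cos φ = 0.989378, sin λ = -0.975432, cos λ = 0.220299.
East component: ΔE = −sin λ·ΔX + cos λ·ΔY = −(-0.975432)(211) + (0.220299)(80) = 223.44 m.
1° of latitude spans 3600 × 31.00 = 111600 m; at latitude φ, 1° of longitude spans that × cos φ = 110414.6 m, so Δλ = 223.44 / 110414.6 × 3600 = 7.285″.

Δλ = 7.3″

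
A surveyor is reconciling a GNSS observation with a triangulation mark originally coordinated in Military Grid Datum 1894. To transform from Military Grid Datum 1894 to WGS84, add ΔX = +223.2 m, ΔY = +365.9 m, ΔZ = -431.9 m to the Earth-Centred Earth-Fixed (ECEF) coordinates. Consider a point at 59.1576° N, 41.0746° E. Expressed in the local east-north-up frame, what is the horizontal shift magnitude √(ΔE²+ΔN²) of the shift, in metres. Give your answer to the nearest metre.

The local east axis at (φ, λ) is (−sin λ, cos λ, 0), so ΔE = −sin(41.0746°)·223.2 + cos(41.0746°)·365.9 = 129.18 m.
The local north axis is (−sin φ cos λ, −sin φ sin λ, cos φ), giving ΔN = -144.465 − 206.413 − 221.426 = -572.30 m.
Horizontal magnitude = √(ΔE² + ΔN²) = √(129.18² + (-572.30)²) = 586.70 m.

587 m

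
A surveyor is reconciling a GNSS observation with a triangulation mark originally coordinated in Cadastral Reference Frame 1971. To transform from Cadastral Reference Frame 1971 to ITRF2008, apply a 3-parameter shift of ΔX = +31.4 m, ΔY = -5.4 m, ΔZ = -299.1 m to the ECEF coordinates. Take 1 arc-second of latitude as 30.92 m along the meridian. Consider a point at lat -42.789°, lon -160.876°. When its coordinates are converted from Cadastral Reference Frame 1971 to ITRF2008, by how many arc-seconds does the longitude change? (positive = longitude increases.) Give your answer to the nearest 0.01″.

Δλ = 0.68″

sin φ = -0.679300, cos φ = 0.733860, sin λ = -0.327614, cos λ = -0.944812.
East component: ΔE = −sin λ·ΔX + cos λ·ΔY = −(-0.327614)(31.4) + (-0.944812)(-5.4) = 15.39 m.
1° of latitude spans 3600 × 30.92 = 111312 m; at latitude φ, 1° of longitude spans that × cos φ = 81687.5 m, so Δλ = 15.39 / 81687.5 × 3600 = 0.678″.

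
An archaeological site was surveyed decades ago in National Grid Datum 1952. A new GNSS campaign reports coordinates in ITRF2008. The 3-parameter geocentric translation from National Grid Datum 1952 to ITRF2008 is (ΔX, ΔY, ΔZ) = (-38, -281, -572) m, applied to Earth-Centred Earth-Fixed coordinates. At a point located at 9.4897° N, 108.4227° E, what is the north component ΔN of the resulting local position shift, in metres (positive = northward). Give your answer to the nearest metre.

ΔN = -522 m

The local north axis is (−sin φ cos λ, −sin φ sin λ, cos φ), giving ΔN = -1.980 + 43.954 − 564.172 = -522.20 m.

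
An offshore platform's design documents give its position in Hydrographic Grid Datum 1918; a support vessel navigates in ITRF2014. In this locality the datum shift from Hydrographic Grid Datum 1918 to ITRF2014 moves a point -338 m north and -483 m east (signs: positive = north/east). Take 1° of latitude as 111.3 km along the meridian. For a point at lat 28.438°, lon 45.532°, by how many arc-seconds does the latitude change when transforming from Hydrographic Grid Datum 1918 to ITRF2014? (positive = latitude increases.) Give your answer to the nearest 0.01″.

Δφ = -10.93″

1° of latitude = 111.3 km, so Δφ = -338.0 / 111300 = -0.0030368° = -10.933″.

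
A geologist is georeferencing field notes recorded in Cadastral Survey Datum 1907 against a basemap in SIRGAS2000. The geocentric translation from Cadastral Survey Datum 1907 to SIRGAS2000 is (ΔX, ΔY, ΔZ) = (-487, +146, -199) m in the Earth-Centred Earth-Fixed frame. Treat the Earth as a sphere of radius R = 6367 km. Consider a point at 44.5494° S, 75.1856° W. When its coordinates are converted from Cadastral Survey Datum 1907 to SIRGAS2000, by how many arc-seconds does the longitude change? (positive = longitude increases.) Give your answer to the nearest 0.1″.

Δλ = -19.7″

sin φ = -0.701524, cos φ = 0.712646, sin λ = -0.966759, cos λ = 0.255689.
East component: ΔE = −sin λ·ΔX + cos λ·ΔY = −(-0.966759)(-487) + (0.255689)(146) = -433.48 m.
1° of latitude spans πR/180 = 111125 m; at latitude φ, 1° of longitude spans that × cos φ = 79192.9 m, so Δλ = -433.48 / 79192.9 × 3600 = -19.705″.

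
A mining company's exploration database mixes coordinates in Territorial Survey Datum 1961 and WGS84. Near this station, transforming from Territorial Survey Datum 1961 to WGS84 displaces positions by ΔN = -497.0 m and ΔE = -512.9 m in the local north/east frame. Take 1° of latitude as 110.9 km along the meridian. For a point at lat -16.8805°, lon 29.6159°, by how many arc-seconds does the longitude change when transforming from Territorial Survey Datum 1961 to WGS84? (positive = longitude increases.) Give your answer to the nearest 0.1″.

Δλ = -17.4″

At latitude -16.8805°, cos φ = 0.956912.
1° of longitude at this latitude = 110.9 × cos φ = 106.12 km, so Δλ = -512.9 / 106121.6 = -0.0048331° = -17.399″.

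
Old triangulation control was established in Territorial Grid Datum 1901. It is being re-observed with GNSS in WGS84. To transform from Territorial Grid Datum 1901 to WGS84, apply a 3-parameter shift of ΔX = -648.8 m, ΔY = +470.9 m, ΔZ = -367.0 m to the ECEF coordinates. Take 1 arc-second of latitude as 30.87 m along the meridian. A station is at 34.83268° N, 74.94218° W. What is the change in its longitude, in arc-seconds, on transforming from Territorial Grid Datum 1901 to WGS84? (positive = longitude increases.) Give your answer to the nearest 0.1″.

sin φ = 0.571182, cos φ = 0.820824, sin λ = -0.965664, cos λ = 0.259794.
East component: ΔE = −sin λ·ΔX + cos λ·ΔY = −(-0.965664)(-648.8) + (0.259794)(470.9) = -504.19 m.
1° of latitude spans 3600 × 30.87 = 111132 m; at latitude φ, 1° of longitude spans that × cos φ = 91219.8 m, so Δλ = -504.19 / 91219.8 × 3600 = -19.898″.

Δλ = -19.9″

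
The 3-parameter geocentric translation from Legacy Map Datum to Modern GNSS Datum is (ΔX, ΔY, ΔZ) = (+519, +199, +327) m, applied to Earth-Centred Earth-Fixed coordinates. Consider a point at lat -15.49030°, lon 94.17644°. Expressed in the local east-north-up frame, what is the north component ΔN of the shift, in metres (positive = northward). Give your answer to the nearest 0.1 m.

At φ = -15.49030°, λ = 94.17644°: sin φ = -0.267075, cos φ = 0.963676, sin λ = 0.997345, cos λ = -0.072828.
ΔN = −sin φ cos λ·ΔX − sin φ sin λ·ΔY + cos φ·ΔZ = −(-0.267075)(-0.072828)(519) − (-0.267075)(0.997345)(199) + (0.963676)(327) = 358.03 m.

ΔN = 358.0 m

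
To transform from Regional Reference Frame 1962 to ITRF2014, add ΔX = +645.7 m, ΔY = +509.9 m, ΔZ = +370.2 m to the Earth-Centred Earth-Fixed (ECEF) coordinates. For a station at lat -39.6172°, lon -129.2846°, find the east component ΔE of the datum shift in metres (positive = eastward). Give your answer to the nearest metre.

ΔE = 177 m

The local east axis at (φ, λ) is (−sin λ, cos λ, 0), so ΔE = −sin(-129.2846°)·645.7 + cos(-129.2846°)·509.9 = 176.92 m.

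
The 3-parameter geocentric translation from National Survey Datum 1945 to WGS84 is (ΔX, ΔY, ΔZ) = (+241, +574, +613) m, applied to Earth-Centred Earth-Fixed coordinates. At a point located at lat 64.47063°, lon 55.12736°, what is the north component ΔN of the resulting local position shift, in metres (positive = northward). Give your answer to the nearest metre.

ΔN = -285 m

At φ = 64.47063°, λ = 55.12736°: sin φ = 0.902364, cos φ = 0.430974, sin λ = 0.820425, cos λ = 0.571754.
ΔN = −sin φ cos λ·ΔX − sin φ sin λ·ΔY + cos φ·ΔZ = −(0.902364)(0.571754)(241) − (0.902364)(0.820425)(574) + (0.430974)(613) = -285.10 m.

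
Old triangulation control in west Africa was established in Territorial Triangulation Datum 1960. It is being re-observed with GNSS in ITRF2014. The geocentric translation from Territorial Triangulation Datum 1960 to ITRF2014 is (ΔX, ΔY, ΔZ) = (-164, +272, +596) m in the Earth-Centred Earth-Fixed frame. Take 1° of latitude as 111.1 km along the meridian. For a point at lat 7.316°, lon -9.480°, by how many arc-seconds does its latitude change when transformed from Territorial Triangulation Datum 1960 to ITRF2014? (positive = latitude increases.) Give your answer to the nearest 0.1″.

Δφ = 20.0″

sin φ = 0.127342, cos φ = 0.991859, sin λ = -0.164703, cos λ = 0.986343.
North component: ΔN = −sin φ cos λ·ΔX − sin φ sin λ·ΔY + cos φ·ΔZ = −(0.127342)(0.986343)(-164) − (0.127342)(-0.164703)(272) + (0.991859)(596) = 617.45 m.
1° of latitude spans 111100 m, so Δφ = 617.45 / 111100 × 3600 = 20.007″.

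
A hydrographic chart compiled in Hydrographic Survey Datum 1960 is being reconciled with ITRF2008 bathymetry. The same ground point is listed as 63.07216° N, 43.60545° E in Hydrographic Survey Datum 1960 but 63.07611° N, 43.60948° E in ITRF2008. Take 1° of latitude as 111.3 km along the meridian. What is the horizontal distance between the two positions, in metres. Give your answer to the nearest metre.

484 m

Δφ = 63.07611° − 63.07216° = +0.00395°; Δλ = 43.60948° − 43.60545° = +0.00403°.
ΔN = Δφ × 111300 = 439.6 m; ΔE = Δλ × 111300 × cos(63.07216°) = +0.00403 × 111300 × 0.452868 = 203.1 m.
Distance = √(ΔE² + ΔN²) = √(203.1² + 439.6²) = 484.3 m.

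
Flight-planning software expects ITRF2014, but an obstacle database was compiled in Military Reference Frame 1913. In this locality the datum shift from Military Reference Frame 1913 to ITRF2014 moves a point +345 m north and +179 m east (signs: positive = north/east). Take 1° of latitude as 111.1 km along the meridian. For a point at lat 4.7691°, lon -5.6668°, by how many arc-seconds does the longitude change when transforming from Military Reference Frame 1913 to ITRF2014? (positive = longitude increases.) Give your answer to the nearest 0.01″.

Δλ = 5.82″

At latitude 4.7691°, cos φ = 0.996538.
1° of longitude at this latitude = 111.1 × cos φ = 110.72 km, so Δλ = 179.0 / 110715.4 = 0.0016168° = 5.820″.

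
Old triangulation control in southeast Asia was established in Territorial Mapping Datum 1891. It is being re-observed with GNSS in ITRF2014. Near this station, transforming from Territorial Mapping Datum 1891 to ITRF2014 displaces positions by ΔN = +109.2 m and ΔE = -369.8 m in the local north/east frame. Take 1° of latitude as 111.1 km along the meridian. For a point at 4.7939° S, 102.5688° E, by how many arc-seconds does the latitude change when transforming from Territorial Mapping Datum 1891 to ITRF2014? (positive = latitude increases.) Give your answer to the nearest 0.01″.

1° of latitude = 111.1 km, so Δφ = 109.2 / 111100 = 0.0009829° = 3.538″.

Δφ = 3.54″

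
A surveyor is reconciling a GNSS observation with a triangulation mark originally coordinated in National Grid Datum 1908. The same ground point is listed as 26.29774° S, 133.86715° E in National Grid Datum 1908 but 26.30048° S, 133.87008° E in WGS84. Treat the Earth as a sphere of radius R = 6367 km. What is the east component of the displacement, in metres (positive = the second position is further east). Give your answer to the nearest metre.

ΔE = 292 m

Δφ = -26.30048° − -26.29774° = -0.00274°; Δλ = 133.87008° − 133.86715° = +0.00293°.
1° along a meridian = πR/180 = 111125 m.
ΔN = Δφ × 111125 = -304.5 m; ΔE = Δλ × 111125 × cos(-26.29774°) = +0.00293 × 111125 × 0.896504 = 291.9 m.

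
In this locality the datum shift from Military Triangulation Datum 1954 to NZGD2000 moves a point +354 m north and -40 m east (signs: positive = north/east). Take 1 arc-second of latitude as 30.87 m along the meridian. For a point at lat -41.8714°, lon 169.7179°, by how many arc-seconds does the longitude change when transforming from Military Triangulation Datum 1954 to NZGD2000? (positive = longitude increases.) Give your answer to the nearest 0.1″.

At latitude -41.8714°, cos φ = 0.744645.
1″ of longitude at this latitude = 30.87 × cos φ = 22.9872 m, so Δλ = -40.0 / 22.9872 = -1.740″.

Δλ = -1.7″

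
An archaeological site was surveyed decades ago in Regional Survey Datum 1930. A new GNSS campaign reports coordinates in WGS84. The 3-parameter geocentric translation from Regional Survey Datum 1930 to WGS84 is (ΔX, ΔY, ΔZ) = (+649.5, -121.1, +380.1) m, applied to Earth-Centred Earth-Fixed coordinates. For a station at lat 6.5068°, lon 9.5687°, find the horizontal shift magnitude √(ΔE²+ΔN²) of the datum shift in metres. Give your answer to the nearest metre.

382 m

At φ = 6.5068°, λ = 9.5687°: sin φ = 0.113321, cos φ = 0.993558, sin λ = 0.166230, cos λ = 0.986087.
ΔE = −sin λ·ΔX + cos λ·ΔY = −(0.166230)·(649.5) + (0.986087)·(-121.1) = -227.38 m.
ΔN = −sin φ cos λ·ΔX − sin φ sin λ·ΔY + cos φ·ΔZ = −(0.113321)(0.986087)(649.5) − (0.113321)(0.166230)(-121.1) + (0.993558)(380.1) = 307.35 m.
Horizontal magnitude = √(ΔE² + ΔN²) = √((-227.38)² + 307.35²) = 382.32 m.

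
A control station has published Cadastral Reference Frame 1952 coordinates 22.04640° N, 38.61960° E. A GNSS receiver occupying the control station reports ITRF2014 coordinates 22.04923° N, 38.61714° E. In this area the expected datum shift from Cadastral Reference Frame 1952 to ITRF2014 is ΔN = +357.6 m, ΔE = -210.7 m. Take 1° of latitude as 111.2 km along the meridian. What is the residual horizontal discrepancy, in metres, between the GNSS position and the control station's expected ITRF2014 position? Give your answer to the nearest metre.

61 m

Observed coordinate differences: Δφ = +0.00283°, Δλ = -0.00246°.
Converting to metres (1° lat = 111200 m, cos φ = 0.926880): observed ΔN = 314.7 m, observed ΔE = -253.5 m.
Subtracting the expected shift leaves a residual of 314.7 − (357.6) = -42.9 m north and -253.5 − (-210.7) = -42.8 m east.
Residual distance = √((-42.9)² + (-42.8)²) = 60.6 m.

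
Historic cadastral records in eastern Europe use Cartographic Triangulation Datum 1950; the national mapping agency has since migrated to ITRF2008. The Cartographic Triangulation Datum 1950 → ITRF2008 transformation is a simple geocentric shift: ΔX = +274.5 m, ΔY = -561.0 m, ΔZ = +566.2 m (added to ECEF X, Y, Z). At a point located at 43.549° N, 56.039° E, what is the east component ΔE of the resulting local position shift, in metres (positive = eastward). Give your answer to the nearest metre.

ΔE = -541 m

At φ = 43.549°, λ = 56.039°: sin φ = 0.688975, cos φ = 0.724785, sin λ = 0.829418, cos λ = 0.558628.
ΔE = −sin λ·ΔX + cos λ·ΔY = −(0.829418)·(274.5) + (0.558628)·(-561.0) = -541.07 m.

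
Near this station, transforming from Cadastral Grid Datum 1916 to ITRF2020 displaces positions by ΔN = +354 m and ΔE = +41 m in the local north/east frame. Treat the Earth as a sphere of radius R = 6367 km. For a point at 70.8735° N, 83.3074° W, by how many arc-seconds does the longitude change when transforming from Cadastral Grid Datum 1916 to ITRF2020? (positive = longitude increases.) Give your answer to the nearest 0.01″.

Δλ = 4.05″

At latitude 70.8735°, cos φ = 0.327655.
One radian of longitude at latitude φ spans R cos φ, so Δλ = ΔE / (R cos φ) = 41.0 / (6367000 × 0.327655) = 1.9653e-05 rad = 4.054″.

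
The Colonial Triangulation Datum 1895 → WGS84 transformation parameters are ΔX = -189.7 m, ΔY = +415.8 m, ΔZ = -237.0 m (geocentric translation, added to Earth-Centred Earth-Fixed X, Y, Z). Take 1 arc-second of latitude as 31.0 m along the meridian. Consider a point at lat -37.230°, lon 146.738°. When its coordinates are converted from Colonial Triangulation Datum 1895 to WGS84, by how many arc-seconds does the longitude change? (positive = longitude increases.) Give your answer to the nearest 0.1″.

sin φ = -0.605016, cos φ = 0.796213, sin λ = 0.548468, cos λ = -0.836171.
East component: ΔE = −sin λ·ΔX + cos λ·ΔY = −(0.548468)(-189.7) + (-0.836171)(415.8) = -243.64 m.
1° of latitude spans 3600 × 31.00 = 111600 m; at latitude φ, 1° of longitude spans that × cos φ = 88857.4 m, so Δλ = -243.64 / 88857.4 × 3600 = -9.871″.

Δλ = -9.9″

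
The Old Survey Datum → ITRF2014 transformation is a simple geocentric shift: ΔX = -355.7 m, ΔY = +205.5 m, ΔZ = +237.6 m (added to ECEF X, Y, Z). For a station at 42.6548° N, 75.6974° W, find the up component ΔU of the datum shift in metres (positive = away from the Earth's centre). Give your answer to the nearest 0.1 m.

ΔU = -50.1 m

The local up (radial) axis is (cos φ cos λ, cos φ sin λ, sin φ), giving ΔU = -64.626 − 146.450 + 160.993 = -50.08 m.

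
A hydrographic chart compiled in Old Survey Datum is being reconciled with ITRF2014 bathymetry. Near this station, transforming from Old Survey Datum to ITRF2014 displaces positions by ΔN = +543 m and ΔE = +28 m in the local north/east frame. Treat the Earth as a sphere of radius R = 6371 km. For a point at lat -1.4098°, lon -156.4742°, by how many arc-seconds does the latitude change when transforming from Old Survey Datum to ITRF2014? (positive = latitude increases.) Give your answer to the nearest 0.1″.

On a sphere of radius R, 1 rad of latitude = R, so Δφ = ΔN / R = 543.0 / 6371000 = 8.5230e-05 rad = 17.580″.

Δφ = 17.6″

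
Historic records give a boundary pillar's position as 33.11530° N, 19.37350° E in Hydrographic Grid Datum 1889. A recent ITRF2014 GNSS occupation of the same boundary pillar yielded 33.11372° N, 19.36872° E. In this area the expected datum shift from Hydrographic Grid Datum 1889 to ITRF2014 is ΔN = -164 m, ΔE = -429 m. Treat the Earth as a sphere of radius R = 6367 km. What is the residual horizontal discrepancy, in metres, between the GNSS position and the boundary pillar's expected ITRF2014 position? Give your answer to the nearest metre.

20 m

Observed coordinate differences: Δφ = -0.00158°, Δλ = -0.00478°.
Converting to metres (1° lat = 111125 m, cos φ = 0.837573): observed ΔN = -175.6 m, observed ΔE = -444.9 m.
Subtracting the expected shift leaves a residual of -175.6 − (-164) = -11.6 m north and -444.9 − (-429) = -15.9 m east.
Residual distance = √((-11.6)² + (-15.9)²) = 19.7 m.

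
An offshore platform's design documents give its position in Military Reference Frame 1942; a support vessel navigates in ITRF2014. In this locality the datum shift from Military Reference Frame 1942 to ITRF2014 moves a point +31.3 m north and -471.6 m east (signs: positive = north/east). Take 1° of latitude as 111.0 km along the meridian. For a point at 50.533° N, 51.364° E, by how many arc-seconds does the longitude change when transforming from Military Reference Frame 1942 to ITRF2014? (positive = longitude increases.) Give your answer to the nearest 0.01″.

At latitude 50.533°, cos φ = 0.635634.
1° of longitude at this latitude = 111.0 × cos φ = 70.56 km, so Δλ = -471.6 / 70555.3 = -0.0066841° = -24.063″.

Δλ = -24.06″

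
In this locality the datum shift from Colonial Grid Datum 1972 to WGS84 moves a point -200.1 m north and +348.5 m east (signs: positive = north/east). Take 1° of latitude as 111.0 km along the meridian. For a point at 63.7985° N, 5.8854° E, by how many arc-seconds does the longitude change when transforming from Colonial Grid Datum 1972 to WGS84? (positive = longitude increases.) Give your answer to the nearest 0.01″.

At latitude 63.7985°, cos φ = 0.441529.
1° of longitude at this latitude = 111.0 × cos φ = 49.01 km, so Δλ = 348.5 / 49009.8 = 0.0071108° = 25.599″.

Δλ = 25.60″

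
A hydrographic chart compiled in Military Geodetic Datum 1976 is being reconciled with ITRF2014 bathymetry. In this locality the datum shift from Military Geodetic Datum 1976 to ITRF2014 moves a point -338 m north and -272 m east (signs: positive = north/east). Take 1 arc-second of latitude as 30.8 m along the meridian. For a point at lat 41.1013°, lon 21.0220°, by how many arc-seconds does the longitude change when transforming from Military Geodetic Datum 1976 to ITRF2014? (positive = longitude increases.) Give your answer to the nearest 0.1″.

Δλ = -11.7″

At latitude 41.1013°, cos φ = 0.753548.
1″ of longitude at this latitude = 30.80 × cos φ = 23.2093 m, so Δλ = -272.0 / 23.2093 = -11.719″.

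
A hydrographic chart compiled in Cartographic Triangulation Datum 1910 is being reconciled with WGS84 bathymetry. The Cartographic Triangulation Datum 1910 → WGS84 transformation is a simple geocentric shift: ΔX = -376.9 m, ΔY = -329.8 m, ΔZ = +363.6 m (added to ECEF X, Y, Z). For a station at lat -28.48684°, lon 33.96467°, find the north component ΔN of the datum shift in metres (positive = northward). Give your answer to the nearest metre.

The local north axis is (−sin φ cos λ, −sin φ sin λ, cos φ), giving ΔN = -149.094 − 87.881 + 319.578 = 82.60 m.

ΔN = 83 m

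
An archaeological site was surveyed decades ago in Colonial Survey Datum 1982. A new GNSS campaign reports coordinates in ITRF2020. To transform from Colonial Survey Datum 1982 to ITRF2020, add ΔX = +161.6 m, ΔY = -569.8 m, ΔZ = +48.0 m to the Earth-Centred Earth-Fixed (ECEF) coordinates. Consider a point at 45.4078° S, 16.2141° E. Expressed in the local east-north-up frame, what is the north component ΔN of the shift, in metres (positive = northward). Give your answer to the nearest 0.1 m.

At φ = -45.4078°, λ = 16.2141°: sin φ = -0.712122, cos φ = 0.702056, sin λ = 0.279227, cos λ = 0.960225.
ΔN = −sin φ cos λ·ΔX − sin φ sin λ·ΔY + cos φ·ΔZ = −(-0.712122)(0.960225)(161.6) − (-0.712122)(0.279227)(-569.8) + (0.702056)(48.0) = 30.90 m.

ΔN = 30.9 m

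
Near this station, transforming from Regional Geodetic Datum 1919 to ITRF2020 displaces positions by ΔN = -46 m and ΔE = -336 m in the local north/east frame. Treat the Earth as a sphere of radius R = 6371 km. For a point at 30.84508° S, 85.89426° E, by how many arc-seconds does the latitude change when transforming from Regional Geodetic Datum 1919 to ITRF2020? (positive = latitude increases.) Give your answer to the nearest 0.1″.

On a sphere of radius R, 1 rad of latitude = R, so Δφ = ΔN / R = -46.0 / 6371000 = -7.2202e-06 rad = -1.489″.

Δφ = -1.5″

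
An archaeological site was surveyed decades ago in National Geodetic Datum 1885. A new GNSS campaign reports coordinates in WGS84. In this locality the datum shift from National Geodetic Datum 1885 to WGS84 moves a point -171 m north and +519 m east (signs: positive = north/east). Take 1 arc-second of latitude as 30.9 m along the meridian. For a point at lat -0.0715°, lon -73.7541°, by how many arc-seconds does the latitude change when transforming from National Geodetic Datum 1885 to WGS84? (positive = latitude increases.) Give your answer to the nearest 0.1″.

Δφ = -5.5″

1″ of latitude = 30.90 m, so Δφ = -171.0 / 30.90 = -5.534″.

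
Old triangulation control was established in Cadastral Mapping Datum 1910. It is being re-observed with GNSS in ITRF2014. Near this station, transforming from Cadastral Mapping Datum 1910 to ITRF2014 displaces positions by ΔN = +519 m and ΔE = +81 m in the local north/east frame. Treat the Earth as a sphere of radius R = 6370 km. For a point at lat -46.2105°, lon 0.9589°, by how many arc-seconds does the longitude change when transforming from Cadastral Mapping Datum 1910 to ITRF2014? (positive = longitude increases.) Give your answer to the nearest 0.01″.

At latitude -46.2105°, cos φ = 0.692011.
One radian of longitude at latitude φ spans R cos φ, so Δλ = ΔE / (R cos φ) = 81.0 / (6370000 × 0.692011) = 1.8375e-05 rad = 3.790″.

Δλ = 3.79″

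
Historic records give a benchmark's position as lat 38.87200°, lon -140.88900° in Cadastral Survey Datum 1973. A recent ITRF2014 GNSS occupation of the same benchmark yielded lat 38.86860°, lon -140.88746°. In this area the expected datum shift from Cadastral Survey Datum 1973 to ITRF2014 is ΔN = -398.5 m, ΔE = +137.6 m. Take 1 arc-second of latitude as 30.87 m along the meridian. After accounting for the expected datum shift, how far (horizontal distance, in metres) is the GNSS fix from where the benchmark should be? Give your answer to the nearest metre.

Observed coordinate differences: Δφ = -0.00340°, Δλ = +0.00154°.
Converting to metres (1° lat = 111132 m, cos φ = 0.778550): observed ΔN = -377.8 m, observed ΔE = 133.2 m.
Subtracting the expected shift leaves a residual of -377.8 − (-398.5) = 20.7 m north and 133.2 − (137.6) = -4.4 m east.
Residual distance = √(20.7² + (-4.4)²) = 21.1 m.

21 m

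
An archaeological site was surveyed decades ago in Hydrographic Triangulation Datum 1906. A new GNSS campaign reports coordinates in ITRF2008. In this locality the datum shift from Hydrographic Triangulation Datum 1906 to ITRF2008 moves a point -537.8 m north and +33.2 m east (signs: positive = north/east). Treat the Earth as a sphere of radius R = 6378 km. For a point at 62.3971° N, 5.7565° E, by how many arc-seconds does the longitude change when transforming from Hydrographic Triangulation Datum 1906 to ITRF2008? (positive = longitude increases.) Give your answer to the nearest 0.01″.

At latitude 62.3971°, cos φ = 0.463341.
One radian of longitude at latitude φ spans R cos φ, so Δλ = ΔE / (R cos φ) = 33.2 / (6378000 × 0.463341) = 1.1234e-05 rad = 2.317″.

Δλ = 2.32″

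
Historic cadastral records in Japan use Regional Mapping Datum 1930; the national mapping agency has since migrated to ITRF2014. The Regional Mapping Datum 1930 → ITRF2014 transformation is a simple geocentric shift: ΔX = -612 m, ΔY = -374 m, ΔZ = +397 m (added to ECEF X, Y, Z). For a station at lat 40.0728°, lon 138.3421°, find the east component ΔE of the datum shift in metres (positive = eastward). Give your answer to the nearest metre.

ΔE = 686 m

At φ = 40.0728°, λ = 138.3421°: sin φ = 0.643760, cos φ = 0.765227, sin λ = 0.664682, cos λ = -0.747127.
ΔE = −sin λ·ΔX + cos λ·ΔY = −(0.664682)·(-612) + (-0.747127)·(-374) = 686.21 m.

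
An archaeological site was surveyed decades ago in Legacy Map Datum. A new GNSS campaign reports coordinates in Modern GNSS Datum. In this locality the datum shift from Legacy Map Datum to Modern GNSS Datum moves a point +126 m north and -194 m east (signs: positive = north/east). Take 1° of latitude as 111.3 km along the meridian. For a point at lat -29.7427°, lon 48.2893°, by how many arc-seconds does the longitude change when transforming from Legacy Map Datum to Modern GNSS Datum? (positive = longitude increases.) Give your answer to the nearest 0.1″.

Δλ = -7.2″

At latitude -29.7427°, cos φ = 0.868262.
1° of longitude at this latitude = 111.3 × cos φ = 96.64 km, so Δλ = -194.0 / 96637.6 = -0.0020075° = -7.227″.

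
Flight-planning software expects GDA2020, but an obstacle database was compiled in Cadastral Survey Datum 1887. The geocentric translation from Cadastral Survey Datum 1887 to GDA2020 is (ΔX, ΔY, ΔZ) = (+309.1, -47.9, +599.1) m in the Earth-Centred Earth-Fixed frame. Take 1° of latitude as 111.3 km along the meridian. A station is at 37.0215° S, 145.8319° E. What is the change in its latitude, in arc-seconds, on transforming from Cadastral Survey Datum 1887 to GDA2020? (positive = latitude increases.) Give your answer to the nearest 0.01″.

sin φ = -0.602115, cos φ = 0.798410, sin λ = 0.561623, cos λ = -0.827393.
North component: ΔN = −sin φ cos λ·ΔX − sin φ sin λ·ΔY + cos φ·ΔZ = −(-0.602115)(-0.827393)(309.1) − (-0.602115)(0.561623)(-47.9) + (0.798410)(599.1) = 308.14 m.
1° of latitude spans 111300 m, so Δφ = 308.14 / 111300 × 3600 = 9.967″.

Δφ = 9.97″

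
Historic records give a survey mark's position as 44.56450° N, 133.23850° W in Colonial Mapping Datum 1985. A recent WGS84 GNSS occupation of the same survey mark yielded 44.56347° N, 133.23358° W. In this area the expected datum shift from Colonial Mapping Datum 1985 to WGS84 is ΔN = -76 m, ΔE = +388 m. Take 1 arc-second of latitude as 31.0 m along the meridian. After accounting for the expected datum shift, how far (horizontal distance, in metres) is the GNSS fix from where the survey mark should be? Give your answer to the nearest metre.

Observed coordinate differences: Δφ = -0.00103°, Δλ = +0.00492°.
Converting to metres (1° lat = 111600 m, cos φ = 0.712461): observed ΔN = -114.9 m, observed ΔE = 391.2 m.
Subtracting the expected shift leaves a residual of -114.9 − (-76) = -38.9 m north and 391.2 − (388) = 3.2 m east.
Residual distance = √((-38.9)² + 3.2²) = 39.1 m.

39 m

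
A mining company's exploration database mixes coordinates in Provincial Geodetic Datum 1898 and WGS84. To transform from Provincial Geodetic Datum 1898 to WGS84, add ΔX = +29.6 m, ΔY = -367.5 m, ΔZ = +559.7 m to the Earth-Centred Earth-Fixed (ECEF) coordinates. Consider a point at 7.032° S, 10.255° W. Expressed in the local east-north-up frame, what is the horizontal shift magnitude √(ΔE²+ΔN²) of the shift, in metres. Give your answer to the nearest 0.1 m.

The local east axis at (φ, λ) is (−sin λ, cos λ, 0), so ΔE = −sin(-10.255°)·29.6 + cos(-10.255°)·(-367.5) = -356.36 m.
The local north axis is (−sin φ cos λ, −sin φ sin λ, cos φ), giving ΔN = 3.566 + 8.010 + 555.490 = 567.07 m.
Horizontal magnitude = √(ΔE² + ΔN²) = √((-356.36)² + 567.07²) = 669.74 m.

669.7 m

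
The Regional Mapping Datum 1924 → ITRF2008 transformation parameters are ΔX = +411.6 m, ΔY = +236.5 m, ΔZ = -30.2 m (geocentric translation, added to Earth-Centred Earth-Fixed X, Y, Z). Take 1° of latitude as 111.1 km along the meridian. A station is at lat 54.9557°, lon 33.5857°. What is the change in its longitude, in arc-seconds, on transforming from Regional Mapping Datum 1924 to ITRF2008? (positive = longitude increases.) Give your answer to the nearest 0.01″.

Δλ = -1.73″

sin φ = 0.818708, cos φ = 0.574210, sin λ = 0.553184, cos λ = 0.833059.
East component: ΔE = −sin λ·ΔX + cos λ·ΔY = −(0.553184)(411.6) + (0.833059)(236.5) = -30.67 m.
1° of latitude spans 111100 m; at latitude φ, 1° of longitude spans that × cos φ = 63794.7 m, so Δλ = -30.67 / 63794.7 × 3600 = -1.731″.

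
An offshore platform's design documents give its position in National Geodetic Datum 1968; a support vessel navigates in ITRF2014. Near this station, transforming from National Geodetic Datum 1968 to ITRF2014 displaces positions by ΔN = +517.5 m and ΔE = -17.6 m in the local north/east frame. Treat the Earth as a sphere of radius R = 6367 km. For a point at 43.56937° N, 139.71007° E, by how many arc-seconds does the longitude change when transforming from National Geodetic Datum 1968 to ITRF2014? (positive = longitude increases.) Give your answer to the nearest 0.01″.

At latitude 43.56937°, cos φ = 0.724540.
One radian of longitude at latitude φ spans R cos φ, so Δλ = ΔE / (R cos φ) = -17.6 / (6367000 × 0.724540) = -3.8152e-06 rad = -0.787″.

Δλ = -0.79″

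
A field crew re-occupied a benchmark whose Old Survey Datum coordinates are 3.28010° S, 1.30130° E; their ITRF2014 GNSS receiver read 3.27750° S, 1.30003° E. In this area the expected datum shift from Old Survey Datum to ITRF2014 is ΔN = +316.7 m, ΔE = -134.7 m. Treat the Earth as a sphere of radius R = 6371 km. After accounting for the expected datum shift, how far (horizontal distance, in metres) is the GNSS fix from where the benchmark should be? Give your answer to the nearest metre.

Observed coordinate differences: Δφ = +0.00260°, Δλ = -0.00127°.
Converting to metres (1° lat = 111195 m, cos φ = 0.998362): observed ΔN = 289.1 m, observed ΔE = -141.0 m.
Subtracting the expected shift leaves a residual of 289.1 − (316.7) = -27.6 m north and -141.0 − (-134.7) = -6.3 m east.
Residual distance = √((-27.6)² + (-6.3)²) = 28.3 m.

28 m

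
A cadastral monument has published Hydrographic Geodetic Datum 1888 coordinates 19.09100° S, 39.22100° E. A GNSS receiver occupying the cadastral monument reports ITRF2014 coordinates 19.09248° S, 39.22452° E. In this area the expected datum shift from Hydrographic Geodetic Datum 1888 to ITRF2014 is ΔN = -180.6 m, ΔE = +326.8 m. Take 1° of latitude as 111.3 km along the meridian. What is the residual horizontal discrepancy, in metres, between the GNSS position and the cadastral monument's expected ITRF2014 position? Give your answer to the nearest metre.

Observed coordinate differences: Δφ = -0.00148°, Δλ = +0.00352°.
Converting to metres (1° lat = 111300 m, cos φ = 0.945000): observed ΔN = -164.7 m, observed ΔE = 370.2 m.
Subtracting the expected shift leaves a residual of -164.7 − (-180.6) = 15.9 m north and 370.2 − (326.8) = 43.4 m east.
Residual distance = √(15.9² + 43.4²) = 46.2 m.

46 m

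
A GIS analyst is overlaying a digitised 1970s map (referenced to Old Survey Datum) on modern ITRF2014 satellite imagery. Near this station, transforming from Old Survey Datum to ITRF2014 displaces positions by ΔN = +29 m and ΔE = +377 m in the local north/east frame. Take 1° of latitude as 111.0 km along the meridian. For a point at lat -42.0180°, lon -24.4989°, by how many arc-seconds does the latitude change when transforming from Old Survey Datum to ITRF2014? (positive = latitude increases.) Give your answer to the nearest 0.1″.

Δφ = 0.9″

1° of latitude = 111.0 km, so Δφ = 29.0 / 111000 = 0.0002613° = 0.941″.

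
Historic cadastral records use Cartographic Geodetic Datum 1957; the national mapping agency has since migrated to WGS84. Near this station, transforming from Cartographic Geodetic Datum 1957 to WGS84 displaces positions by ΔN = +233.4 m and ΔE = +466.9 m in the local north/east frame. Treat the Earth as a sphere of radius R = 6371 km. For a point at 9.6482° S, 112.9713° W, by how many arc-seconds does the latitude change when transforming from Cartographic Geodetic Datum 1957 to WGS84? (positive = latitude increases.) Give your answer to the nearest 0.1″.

On a sphere of radius R, 1 rad of latitude = R, so Δφ = ΔN / R = 233.4 / 6371000 = 3.6635e-05 rad = 7.556″.

Δφ = 7.6″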